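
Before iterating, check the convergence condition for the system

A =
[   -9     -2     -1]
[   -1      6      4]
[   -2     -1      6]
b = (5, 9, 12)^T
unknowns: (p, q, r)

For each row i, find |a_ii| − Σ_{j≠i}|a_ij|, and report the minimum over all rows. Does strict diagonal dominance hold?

row 1: |-9| − (2+1) = 6
row 2: |6| − (1+4) = 1
row 3: |6| − (2+1) = 3
minimum over rows = 1 → strictly diagonally dominant (convergence guaranteed)

1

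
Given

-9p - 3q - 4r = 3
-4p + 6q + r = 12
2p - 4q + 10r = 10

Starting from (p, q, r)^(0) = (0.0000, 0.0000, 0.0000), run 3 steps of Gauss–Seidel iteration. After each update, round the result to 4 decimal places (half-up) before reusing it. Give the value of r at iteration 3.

1.6144

Iteration 1:
  p = (3 - (-3)·0.0000 - (-4)·0.0000) / (-9) = -0.3333
  q = (12 - (-4)·-0.3333 - (1)·0.0000) / (6) = 1.7778
  r = (10 - (2)·-0.3333 - (-4)·1.7778) / (10) = 1.7778
Iteration 2:
  p = (3 - (-3)·1.7778 - (-4)·1.7778) / (-9) = -1.7161
  q = (12 - (-4)·-1.7161 - (1)·1.7778) / (6) = 0.5596
  r = (10 - (2)·-1.7161 - (-4)·0.5596) / (10) = 1.5671
Iteration 3:
  p = (3 - (-3)·0.5596 - (-4)·1.5671) / (-9) = -1.2164
  q = (12 - (-4)·-1.2164 - (1)·1.5671) / (6) = 0.9279
  r = (10 - (2)·-1.2164 - (-4)·0.9279) / (10) = 1.6144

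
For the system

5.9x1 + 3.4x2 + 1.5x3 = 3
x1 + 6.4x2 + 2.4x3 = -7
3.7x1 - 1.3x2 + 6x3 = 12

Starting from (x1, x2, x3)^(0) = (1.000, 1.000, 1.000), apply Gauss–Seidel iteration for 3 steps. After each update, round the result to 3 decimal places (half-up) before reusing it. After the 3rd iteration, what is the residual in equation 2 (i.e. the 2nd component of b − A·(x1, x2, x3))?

0.635

Iteration 1:
  x1 = (3 - (3.4)·1.000 - (1.5)·1.000) / (5.9) = -0.322
  x2 = (-7 - (1)·-0.322 - (2.4)·1.000) / (6.4) = -1.418
  x3 = (12 - (3.7)·-0.322 - (-1.3)·-1.418) / (6) = 1.891
Iteration 2:
  x1 = (3 - (3.4)·-1.418 - (1.5)·1.891) / (5.9) = 0.845
  x2 = (-7 - (1)·0.845 - (2.4)·1.891) / (6.4) = -1.935
  x3 = (12 - (3.7)·0.845 - (-1.3)·-1.935) / (6) = 1.060
Iteration 3:
  x1 = (3 - (3.4)·-1.935 - (1.5)·1.060) / (5.9) = 1.354
  x2 = (-7 - (1)·1.354 - (2.4)·1.060) / (6.4) = -1.703
  x3 = (12 - (3.7)·1.354 - (-1.3)·-1.703) / (6) = 0.796
Residual b − A·x = (-0.392, 0.635, 0.000)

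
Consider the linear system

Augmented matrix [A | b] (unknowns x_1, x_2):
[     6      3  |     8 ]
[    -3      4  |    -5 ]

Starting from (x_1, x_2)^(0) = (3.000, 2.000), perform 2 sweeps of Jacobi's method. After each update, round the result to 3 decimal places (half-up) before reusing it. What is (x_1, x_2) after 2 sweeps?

Iteration 1:
  x_1 = (8 - (3)·2.000) / (6) = 0.333
  x_2 = (-5 - (-3)·3.000) / (4) = 1.000
Iteration 2:
  x_1 = (8 - (3)·1.000) / (6) = 0.833
  x_2 = (-5 - (-3)·0.333) / (4) = -1.000

(0.833, -1.000)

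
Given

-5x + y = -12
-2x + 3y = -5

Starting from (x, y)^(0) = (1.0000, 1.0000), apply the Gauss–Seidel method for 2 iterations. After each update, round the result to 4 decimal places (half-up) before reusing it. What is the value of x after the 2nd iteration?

2.4133

Iteration 1:
  x = (-12 - (1)·1.0000) / (-5) = 2.6000
  y = (-5 - (-2)·2.6000) / (3) = 0.0667
Iteration 2:
  x = (-12 - (1)·0.0667) / (-5) = 2.4133
  y = (-5 - (-2)·2.4133) / (3) = -0.0578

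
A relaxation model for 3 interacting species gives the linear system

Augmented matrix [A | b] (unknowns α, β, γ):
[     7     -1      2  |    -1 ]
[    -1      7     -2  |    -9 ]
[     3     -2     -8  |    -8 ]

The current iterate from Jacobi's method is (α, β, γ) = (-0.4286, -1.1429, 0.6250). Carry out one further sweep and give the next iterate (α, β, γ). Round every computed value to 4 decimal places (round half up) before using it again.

One sweep:
  α = (-1 - (-1)·-1.1429 - (2)·0.6250) / (7) = -0.4847
  β = (-9 - (-1)·-0.4286 - (-2)·0.6250) / (7) = -1.1684
  γ = (-8 - (3)·-0.4286 - (-2)·-1.1429) / (-8) = 1.1250

(-0.4847, -1.1684, 1.1250)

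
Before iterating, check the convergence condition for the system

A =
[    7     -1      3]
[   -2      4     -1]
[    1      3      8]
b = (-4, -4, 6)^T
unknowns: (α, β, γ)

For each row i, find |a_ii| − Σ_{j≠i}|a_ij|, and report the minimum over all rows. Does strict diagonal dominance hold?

row 1: |7| − (1+3) = 3
row 2: |4| − (2+1) = 1
row 3: |8| − (1+3) = 4
minimum over rows = 1 → strictly diagonally dominant (convergence guaranteed)

1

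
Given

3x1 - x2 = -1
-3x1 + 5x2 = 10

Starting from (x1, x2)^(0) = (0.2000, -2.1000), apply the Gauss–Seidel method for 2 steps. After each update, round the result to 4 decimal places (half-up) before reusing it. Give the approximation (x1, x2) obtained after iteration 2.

(0.1267, 2.0760)

Iteration 1:
  x1 = (-1 - (-1)·-2.1000) / (3) = -1.0333
  x2 = (10 - (-3)·-1.0333) / (5) = 1.3800
Iteration 2:
  x1 = (-1 - (-1)·1.3800) / (3) = 0.1267
  x2 = (10 - (-3)·0.1267) / (5) = 2.0760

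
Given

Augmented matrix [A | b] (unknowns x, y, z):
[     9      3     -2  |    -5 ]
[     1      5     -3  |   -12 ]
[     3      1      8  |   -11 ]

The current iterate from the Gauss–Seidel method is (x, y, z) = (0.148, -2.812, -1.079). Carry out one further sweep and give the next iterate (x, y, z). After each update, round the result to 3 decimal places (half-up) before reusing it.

One sweep:
  x = (-5 - (3)·-2.812 - (-2)·-1.079) / (9) = 0.142
  y = (-12 - (1)·0.142 - (-3)·-1.079) / (5) = -3.076
  z = (-11 - (3)·0.142 - (1)·-3.076) / (8) = -1.044

(0.142, -3.076, -1.044)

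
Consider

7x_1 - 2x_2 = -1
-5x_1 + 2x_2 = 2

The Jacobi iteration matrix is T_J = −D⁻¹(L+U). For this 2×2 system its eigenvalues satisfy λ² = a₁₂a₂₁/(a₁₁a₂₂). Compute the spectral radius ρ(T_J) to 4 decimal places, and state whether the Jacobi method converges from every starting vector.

0.8452

a₁₂a₂₁/(a₁₁a₂₂) = (-2)·(-5) / ((7)·(2)) = 0.714286
ρ = √|0.714286| = √0.714286 = 0.8452
ρ < 1, so Jacobi converges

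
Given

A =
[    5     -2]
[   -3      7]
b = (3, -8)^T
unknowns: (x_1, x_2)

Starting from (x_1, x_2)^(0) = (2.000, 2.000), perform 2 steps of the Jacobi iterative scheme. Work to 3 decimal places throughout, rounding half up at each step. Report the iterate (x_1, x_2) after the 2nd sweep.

(0.486, -0.543)

Iteration 1:
  x_1 = (3 - (-2)·2.000) / (5) = 1.400
  x_2 = (-8 - (-3)·2.000) / (7) = -0.286
Iteration 2:
  x_1 = (3 - (-2)·-0.286) / (5) = 0.486
  x_2 = (-8 - (-3)·1.400) / (7) = -0.543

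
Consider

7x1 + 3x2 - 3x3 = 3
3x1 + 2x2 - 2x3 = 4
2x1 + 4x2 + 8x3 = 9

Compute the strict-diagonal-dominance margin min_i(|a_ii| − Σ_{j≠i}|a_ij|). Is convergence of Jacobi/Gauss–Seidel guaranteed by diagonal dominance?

row 1: |7| − (3+3) = 1
row 2: |2| − (3+2) = -3
row 3: |8| − (2+4) = 2
minimum over rows = -3 → not strictly diagonally dominant

-3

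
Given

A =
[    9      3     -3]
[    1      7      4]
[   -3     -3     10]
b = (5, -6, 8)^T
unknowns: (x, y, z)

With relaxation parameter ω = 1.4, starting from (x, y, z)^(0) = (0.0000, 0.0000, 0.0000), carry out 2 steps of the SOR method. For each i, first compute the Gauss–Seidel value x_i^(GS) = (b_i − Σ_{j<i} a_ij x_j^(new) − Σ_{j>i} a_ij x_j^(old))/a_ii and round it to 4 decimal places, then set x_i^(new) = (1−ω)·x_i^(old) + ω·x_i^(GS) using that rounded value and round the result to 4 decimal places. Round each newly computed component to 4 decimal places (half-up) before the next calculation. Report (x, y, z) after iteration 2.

Iteration 1:
  x: GS value = (5 - (3)·0.0000 - (-3)·0.0000) / (9) = 0.5556;  x ← (1−ω)·0.0000 + ω·0.5556 = 0.7778
  y: GS value = (-6 - (1)·0.7778 - (4)·0.0000) / (7) = -0.9683;  y ← (1−ω)·0.0000 + ω·-0.9683 = -1.3556
  z: GS value = (8 - (-3)·0.7778 - (-3)·-1.3556) / (10) = 0.6267;  z ← (1−ω)·0.0000 + ω·0.6267 = 0.8774
Iteration 2:
  x: GS value = (5 - (3)·-1.3556 - (-3)·0.8774) / (9) = 1.2999;  x ← (1−ω)·0.7778 + ω·1.2999 = 1.5087
  y: GS value = (-6 - (1)·1.5087 - (4)·0.8774) / (7) = -1.5740;  y ← (1−ω)·-1.3556 + ω·-1.5740 = -1.6614
  z: GS value = (8 - (-3)·1.5087 - (-3)·-1.6614) / (10) = 0.7542;  z ← (1−ω)·0.8774 + ω·0.7542 = 0.7049

(1.5087, -1.6614, 0.7049)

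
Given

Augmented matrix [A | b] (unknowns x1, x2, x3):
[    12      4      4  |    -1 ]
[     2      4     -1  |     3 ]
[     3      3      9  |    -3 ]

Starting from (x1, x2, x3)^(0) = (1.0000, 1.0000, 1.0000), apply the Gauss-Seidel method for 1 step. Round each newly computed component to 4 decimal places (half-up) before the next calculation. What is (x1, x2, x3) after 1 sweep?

Iteration 1:
  x1 = (-1 - (4)·1.0000 - (4)·1.0000) / (12) = -0.7500
  x2 = (3 - (2)·-0.7500 - (-1)·1.0000) / (4) = 1.3750
  x3 = (-3 - (3)·-0.7500 - (3)·1.3750) / (9) = -0.5417

(-0.7500, 1.3750, -0.5417)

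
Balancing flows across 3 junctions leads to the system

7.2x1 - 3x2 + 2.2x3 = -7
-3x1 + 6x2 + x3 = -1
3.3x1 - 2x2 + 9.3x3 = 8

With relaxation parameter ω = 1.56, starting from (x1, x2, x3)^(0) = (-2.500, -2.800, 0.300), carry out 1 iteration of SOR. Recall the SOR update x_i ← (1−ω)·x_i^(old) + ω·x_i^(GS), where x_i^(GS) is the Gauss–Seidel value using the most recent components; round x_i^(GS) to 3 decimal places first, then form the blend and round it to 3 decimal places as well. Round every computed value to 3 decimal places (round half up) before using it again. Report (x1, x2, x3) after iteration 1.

Iteration 1:
  x1: GS value = (-7 - (-3)·-2.800 - (2.2)·0.300) / (7.2) = -2.231;  x1 ← (1−ω)·-2.500 + ω·-2.231 = -2.080
  x2: GS value = (-1 - (-3)·-2.080 - (1)·0.300) / (6) = -1.257;  x2 ← (1−ω)·-2.800 + ω·-1.257 = -0.393
  x3: GS value = (8 - (3.3)·-2.080 - (-2)·-0.393) / (9.3) = 1.514;  x3 ← (1−ω)·0.300 + ω·1.514 = 2.194

(-2.080, -0.393, 2.194)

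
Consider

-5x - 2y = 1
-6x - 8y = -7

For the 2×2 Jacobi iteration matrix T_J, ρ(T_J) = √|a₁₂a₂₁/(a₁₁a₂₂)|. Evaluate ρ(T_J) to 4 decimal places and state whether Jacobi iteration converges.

a₁₂a₂₁/(a₁₁a₂₂) = (-2)·(-6) / ((-5)·(-8)) = 0.300000
ρ = √|0.300000| = √0.300000 = 0.5477
ρ < 1, so Jacobi converges

0.5477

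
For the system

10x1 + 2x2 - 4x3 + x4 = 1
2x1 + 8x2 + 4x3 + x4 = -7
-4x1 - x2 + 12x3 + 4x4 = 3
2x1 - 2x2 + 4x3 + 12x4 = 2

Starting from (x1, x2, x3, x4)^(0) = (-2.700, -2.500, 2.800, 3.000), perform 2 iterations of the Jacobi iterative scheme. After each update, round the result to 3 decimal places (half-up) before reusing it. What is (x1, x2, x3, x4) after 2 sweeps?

Iteration 1:
  x1 = (1 - (2)·-2.500 - (-4)·2.800 - (1)·3.000) / (10) = 1.420
  x2 = (-7 - (2)·-2.700 - (4)·2.800 - (1)·3.000) / (8) = -1.975
  x3 = (3 - (-4)·-2.700 - (-1)·-2.500 - (4)·3.000) / (12) = -1.858
  x4 = (2 - (2)·-2.700 - (-2)·-2.500 - (4)·2.800) / (12) = -0.733
Iteration 2:
  x1 = (1 - (2)·-1.975 - (-4)·-1.858 - (1)·-0.733) / (10) = -0.175
  x2 = (-7 - (2)·1.420 - (4)·-1.858 - (1)·-0.733) / (8) = -0.209
  x3 = (3 - (-4)·1.420 - (-1)·-1.975 - (4)·-0.733) / (12) = 0.803
  x4 = (2 - (2)·1.420 - (-2)·-1.975 - (4)·-1.858) / (12) = 0.220

(-0.175, -0.209, 0.803, 0.220)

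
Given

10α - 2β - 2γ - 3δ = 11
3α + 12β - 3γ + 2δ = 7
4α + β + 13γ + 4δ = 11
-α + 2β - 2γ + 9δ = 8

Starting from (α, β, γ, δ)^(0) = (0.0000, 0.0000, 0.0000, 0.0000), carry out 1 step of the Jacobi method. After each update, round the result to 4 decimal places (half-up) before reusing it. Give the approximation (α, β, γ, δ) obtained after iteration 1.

Iteration 1:
  α = (11 - (-2)·0.0000 - (-2)·0.0000 - (-3)·0.0000) / (10) = 1.1000
  β = (7 - (3)·0.0000 - (-3)·0.0000 - (2)·0.0000) / (12) = 0.5833
  γ = (11 - (4)·0.0000 - (1)·0.0000 - (4)·0.0000) / (13) = 0.8462
  δ = (8 - (-1)·0.0000 - (2)·0.0000 - (-2)·0.0000) / (9) = 0.8889

(1.1000, 0.5833, 0.8462, 0.8889)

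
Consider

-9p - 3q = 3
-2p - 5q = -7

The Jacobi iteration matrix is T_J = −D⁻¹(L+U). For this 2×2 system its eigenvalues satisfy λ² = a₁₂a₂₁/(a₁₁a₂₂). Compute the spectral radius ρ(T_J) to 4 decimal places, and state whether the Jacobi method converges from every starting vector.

0.3651

a₁₂a₂₁/(a₁₁a₂₂) = (-3)·(-2) / ((-9)·(-5)) = 0.133333
ρ = √|0.133333| = √0.133333 = 0.3651
ρ < 1, so Jacobi converges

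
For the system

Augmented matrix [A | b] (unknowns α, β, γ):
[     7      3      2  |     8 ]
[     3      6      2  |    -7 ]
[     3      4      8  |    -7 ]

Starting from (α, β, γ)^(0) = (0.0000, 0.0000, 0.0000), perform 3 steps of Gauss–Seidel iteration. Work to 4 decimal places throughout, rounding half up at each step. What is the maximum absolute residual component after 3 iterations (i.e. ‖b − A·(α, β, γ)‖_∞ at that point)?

Iteration 1:
  α = (8 - (3)·0.0000 - (2)·0.0000) / (7) = 1.1429
  β = (-7 - (3)·1.1429 - (2)·0.0000) / (6) = -1.7381
  γ = (-7 - (3)·1.1429 - (4)·-1.7381) / (8) = -0.4345
Iteration 2:
  α = (8 - (3)·-1.7381 - (2)·-0.4345) / (7) = 2.0119
  β = (-7 - (3)·2.0119 - (2)·-0.4345) / (6) = -2.0278
  γ = (-7 - (3)·2.0119 - (4)·-2.0278) / (8) = -0.6156
Iteration 3:
  α = (8 - (3)·-2.0278 - (2)·-0.6156) / (7) = 2.1878
  β = (-7 - (3)·2.1878 - (2)·-0.6156) / (6) = -2.0554
  γ = (-7 - (3)·2.1878 - (4)·-2.0554) / (8) = -0.6677
Residual b − A·x = (0.1870, 0.1044, -0.0002); ∞-norm = 0.1870

0.1870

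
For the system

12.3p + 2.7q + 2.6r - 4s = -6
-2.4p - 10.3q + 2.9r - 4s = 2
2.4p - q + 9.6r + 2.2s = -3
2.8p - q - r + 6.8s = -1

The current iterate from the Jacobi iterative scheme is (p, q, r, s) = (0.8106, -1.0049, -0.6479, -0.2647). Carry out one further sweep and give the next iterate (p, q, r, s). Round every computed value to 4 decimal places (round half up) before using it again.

One sweep:
  p = (-6 - (2.7)·-1.0049 - (2.6)·-0.6479 - (-4)·-0.2647) / (12.3) = -0.2163
  q = (2 - (-2.4)·0.8106 - (2.9)·-0.6479 - (-4)·-0.2647) / (-10.3) = -0.4627
  r = (-3 - (2.4)·0.8106 - (-1)·-1.0049 - (2.2)·-0.2647) / (9.6) = -0.5592
  s = (-1 - (2.8)·0.8106 - (-1)·-1.0049 - (-1)·-0.6479) / (6.8) = -0.7239

(-0.2163, -0.4627, -0.5592, -0.7239)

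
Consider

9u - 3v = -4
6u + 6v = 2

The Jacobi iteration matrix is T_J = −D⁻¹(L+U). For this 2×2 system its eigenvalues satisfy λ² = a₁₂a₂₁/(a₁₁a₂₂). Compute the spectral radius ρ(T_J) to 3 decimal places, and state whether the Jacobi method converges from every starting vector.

a₁₂a₂₁/(a₁₁a₂₂) = (-3)·(6) / ((9)·(6)) = -0.333333
ρ = √|-0.333333| = √0.333333 = 0.577
ρ < 1, so Jacobi converges

0.577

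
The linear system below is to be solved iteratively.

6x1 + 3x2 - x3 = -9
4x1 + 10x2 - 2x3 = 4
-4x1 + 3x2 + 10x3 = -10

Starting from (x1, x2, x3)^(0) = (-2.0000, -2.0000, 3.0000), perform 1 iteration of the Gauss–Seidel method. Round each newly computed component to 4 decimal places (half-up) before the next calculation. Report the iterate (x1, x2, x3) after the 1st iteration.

Iteration 1:
  x1 = (-9 - (3)·-2.0000 - (-1)·3.0000) / (6) = 0.0000
  x2 = (4 - (4)·0.0000 - (-2)·3.0000) / (10) = 1.0000
  x3 = (-10 - (-4)·0.0000 - (3)·1.0000) / (10) = -1.3000

(0.0000, 1.0000, -1.3000)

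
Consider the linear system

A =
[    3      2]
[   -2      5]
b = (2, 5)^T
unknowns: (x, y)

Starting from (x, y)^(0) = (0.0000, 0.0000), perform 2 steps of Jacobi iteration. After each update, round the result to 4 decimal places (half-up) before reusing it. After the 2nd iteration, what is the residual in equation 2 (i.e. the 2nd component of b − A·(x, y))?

-1.3335

Iteration 1:
  x = (2 - (2)·0.0000) / (3) = 0.6667
  y = (5 - (-2)·0.0000) / (5) = 1.0000
Iteration 2:
  x = (2 - (2)·1.0000) / (3) = 0.0000
  y = (5 - (-2)·0.6667) / (5) = 1.2667
Residual b − A·x = (-0.5334, -1.3335)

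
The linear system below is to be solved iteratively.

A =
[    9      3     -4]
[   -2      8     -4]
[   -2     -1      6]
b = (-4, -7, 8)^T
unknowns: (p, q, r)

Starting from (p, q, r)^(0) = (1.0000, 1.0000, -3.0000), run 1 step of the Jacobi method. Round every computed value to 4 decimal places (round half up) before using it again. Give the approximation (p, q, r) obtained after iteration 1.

(-2.1111, -2.1250, 1.8333)

Iteration 1:
  p = (-4 - (3)·1.0000 - (-4)·-3.0000) / (9) = -2.1111
  q = (-7 - (-2)·1.0000 - (-4)·-3.0000) / (8) = -2.1250
  r = (8 - (-2)·1.0000 - (-1)·1.0000) / (6) = 1.8333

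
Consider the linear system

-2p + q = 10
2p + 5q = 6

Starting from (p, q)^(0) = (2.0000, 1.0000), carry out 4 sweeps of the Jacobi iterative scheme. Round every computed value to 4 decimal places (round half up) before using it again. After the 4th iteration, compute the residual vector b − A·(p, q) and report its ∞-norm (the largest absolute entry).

Iteration 1:
  p = (10 - (1)·1.0000) / (-2) = -4.5000
  q = (6 - (2)·2.0000) / (5) = 0.4000
Iteration 2:
  p = (10 - (1)·0.4000) / (-2) = -4.8000
  q = (6 - (2)·-4.5000) / (5) = 3.0000
Iteration 3:
  p = (10 - (1)·3.0000) / (-2) = -3.5000
  q = (6 - (2)·-4.8000) / (5) = 3.1200
Iteration 4:
  p = (10 - (1)·3.1200) / (-2) = -3.4400
  q = (6 - (2)·-3.5000) / (5) = 2.6000
Residual b − A·x = (0.5200, -0.1200); ∞-norm = 0.5200

0.5200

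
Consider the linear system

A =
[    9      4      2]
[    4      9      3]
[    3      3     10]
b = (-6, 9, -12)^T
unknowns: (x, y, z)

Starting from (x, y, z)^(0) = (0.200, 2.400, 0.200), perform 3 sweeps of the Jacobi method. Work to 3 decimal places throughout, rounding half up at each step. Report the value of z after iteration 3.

-1.754

Iteration 1:
  x = (-6 - (4)·2.400 - (2)·0.200) / (9) = -1.778
  y = (9 - (4)·0.200 - (3)·0.200) / (9) = 0.844
  z = (-12 - (3)·0.200 - (3)·2.400) / (10) = -1.980
Iteration 2:
  x = (-6 - (4)·0.844 - (2)·-1.980) / (9) = -0.602
  y = (9 - (4)·-1.778 - (3)·-1.980) / (9) = 2.450
  z = (-12 - (3)·-1.778 - (3)·0.844) / (10) = -0.920
Iteration 3:
  x = (-6 - (4)·2.450 - (2)·-0.920) / (9) = -1.551
  y = (9 - (4)·-0.602 - (3)·-0.920) / (9) = 1.574
  z = (-12 - (3)·-0.602 - (3)·2.450) / (10) = -1.754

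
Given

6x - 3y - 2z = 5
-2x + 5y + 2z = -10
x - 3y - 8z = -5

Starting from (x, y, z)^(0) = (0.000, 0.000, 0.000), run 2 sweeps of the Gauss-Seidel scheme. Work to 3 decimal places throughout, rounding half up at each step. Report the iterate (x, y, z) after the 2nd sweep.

Iteration 1:
  x = (5 - (-3)·0.000 - (-2)·0.000) / (6) = 0.833
  y = (-10 - (-2)·0.833 - (2)·0.000) / (5) = -1.667
  z = (-5 - (1)·0.833 - (-3)·-1.667) / (-8) = 1.354
Iteration 2:
  x = (5 - (-3)·-1.667 - (-2)·1.354) / (6) = 0.451
  y = (-10 - (-2)·0.451 - (2)·1.354) / (5) = -2.361
  z = (-5 - (1)·0.451 - (-3)·-2.361) / (-8) = 1.567

(0.451, -2.361, 1.567)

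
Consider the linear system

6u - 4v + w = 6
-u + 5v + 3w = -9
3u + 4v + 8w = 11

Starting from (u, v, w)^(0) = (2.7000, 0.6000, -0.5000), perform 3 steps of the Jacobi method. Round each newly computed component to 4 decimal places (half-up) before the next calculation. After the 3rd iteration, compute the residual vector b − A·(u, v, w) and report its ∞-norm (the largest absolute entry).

5.6543

Iteration 1:
  u = (6 - (-4)·0.6000 - (1)·-0.5000) / (6) = 1.4833
  v = (-9 - (-1)·2.7000 - (3)·-0.5000) / (5) = -0.9600
  w = (11 - (3)·2.7000 - (4)·0.6000) / (8) = 0.0625
Iteration 2:
  u = (6 - (-4)·-0.9600 - (1)·0.0625) / (6) = 0.3496
  v = (-9 - (-1)·1.4833 - (3)·0.0625) / (5) = -1.5408
  w = (11 - (3)·1.4833 - (4)·-0.9600) / (8) = 1.2988
Iteration 3:
  u = (6 - (-4)·-1.5408 - (1)·1.2988) / (6) = -0.2437
  v = (-9 - (-1)·0.3496 - (3)·1.2988) / (5) = -2.5094
  w = (11 - (3)·0.3496 - (4)·-1.5408) / (8) = 2.0143
Residual b − A·x = (-4.5897, -2.7396, 5.6543); ∞-norm = 5.6543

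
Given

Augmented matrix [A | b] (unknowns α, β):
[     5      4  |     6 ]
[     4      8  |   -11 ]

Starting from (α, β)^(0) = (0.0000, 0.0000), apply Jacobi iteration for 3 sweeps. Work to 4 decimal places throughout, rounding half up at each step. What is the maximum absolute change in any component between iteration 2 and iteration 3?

0.5500

Iteration 1:
  α = (6 - (4)·0.0000) / (5) = 1.2000
  β = (-11 - (4)·0.0000) / (8) = -1.3750
Iteration 2:
  α = (6 - (4)·-1.3750) / (5) = 2.3000
  β = (-11 - (4)·1.2000) / (8) = -1.9750
Iteration 3:
  α = (6 - (4)·-1.9750) / (5) = 2.7800
  β = (-11 - (4)·2.3000) / (8) = -2.5250
Change: (0.4800, -0.5500) → max |·| = 0.5500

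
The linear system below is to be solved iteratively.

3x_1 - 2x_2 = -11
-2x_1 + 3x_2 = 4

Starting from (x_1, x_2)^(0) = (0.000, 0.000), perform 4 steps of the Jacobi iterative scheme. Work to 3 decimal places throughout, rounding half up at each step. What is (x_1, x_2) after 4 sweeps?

(-4.013, -1.605)

Iteration 1:
  x_1 = (-11 - (-2)·0.000) / (3) = -3.667
  x_2 = (4 - (-2)·0.000) / (3) = 1.333
Iteration 2:
  x_1 = (-11 - (-2)·1.333) / (3) = -2.778
  x_2 = (4 - (-2)·-3.667) / (3) = -1.111
Iteration 3:
  x_1 = (-11 - (-2)·-1.111) / (3) = -4.407
  x_2 = (4 - (-2)·-2.778) / (3) = -0.519
Iteration 4:
  x_1 = (-11 - (-2)·-0.519) / (3) = -4.013
  x_2 = (4 - (-2)·-4.407) / (3) = -1.605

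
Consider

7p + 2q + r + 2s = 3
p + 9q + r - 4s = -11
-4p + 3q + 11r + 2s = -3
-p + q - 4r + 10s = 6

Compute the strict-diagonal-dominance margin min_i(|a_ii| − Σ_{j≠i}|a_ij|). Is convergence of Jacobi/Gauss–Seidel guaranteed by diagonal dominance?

2

row 1: |7| − (2+1+2) = 2
row 2: |9| − (1+1+4) = 3
row 3: |11| − (4+3+2) = 2
row 4: |10| − (1+1+4) = 4
minimum over rows = 2 → strictly diagonally dominant (convergence guaranteed)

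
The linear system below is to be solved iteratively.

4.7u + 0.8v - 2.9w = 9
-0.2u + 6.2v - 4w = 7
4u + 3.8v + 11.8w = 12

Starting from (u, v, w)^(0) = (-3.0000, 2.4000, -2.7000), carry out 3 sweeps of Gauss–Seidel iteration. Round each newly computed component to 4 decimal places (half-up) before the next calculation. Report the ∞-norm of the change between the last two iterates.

Iteration 1:
  u = (9 - (0.8)·2.4000 - (-2.9)·-2.7000) / (4.7) = -0.1596
  v = (7 - (-0.2)·-0.1596 - (-4)·-2.7000) / (6.2) = -0.6181
  w = (12 - (4)·-0.1596 - (3.8)·-0.6181) / (11.8) = 1.2701
Iteration 2:
  u = (9 - (0.8)·-0.6181 - (-2.9)·1.2701) / (4.7) = 2.8038
  v = (7 - (-0.2)·2.8038 - (-4)·1.2701) / (6.2) = 2.0389
  w = (12 - (4)·2.8038 - (3.8)·2.0389) / (11.8) = -0.5901
Iteration 3:
  u = (9 - (0.8)·2.0389 - (-2.9)·-0.5901) / (4.7) = 1.2037
  v = (7 - (-0.2)·1.2037 - (-4)·-0.5901) / (6.2) = 0.7872
  w = (12 - (4)·1.2037 - (3.8)·0.7872) / (11.8) = 0.3554
Change: (-1.6001, -1.2517, 0.9455) → max |·| = 1.6001

1.6001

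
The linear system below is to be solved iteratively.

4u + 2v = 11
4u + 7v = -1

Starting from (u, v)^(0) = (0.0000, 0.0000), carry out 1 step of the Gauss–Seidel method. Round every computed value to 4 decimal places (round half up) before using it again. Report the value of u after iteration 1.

Iteration 1:
  u = (11 - (2)·0.0000) / (4) = 2.7500
  v = (-1 - (4)·2.7500) / (7) = -1.7143

2.7500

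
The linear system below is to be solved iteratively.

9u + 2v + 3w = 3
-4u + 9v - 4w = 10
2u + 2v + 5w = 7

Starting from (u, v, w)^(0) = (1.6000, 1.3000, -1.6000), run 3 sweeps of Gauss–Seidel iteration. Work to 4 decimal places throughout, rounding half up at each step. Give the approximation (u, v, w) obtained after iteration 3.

Iteration 1:
  u = (3 - (2)·1.3000 - (3)·-1.6000) / (9) = 0.5778
  v = (10 - (-4)·0.5778 - (-4)·-1.6000) / (9) = 0.6568
  w = (7 - (2)·0.5778 - (2)·0.6568) / (5) = 0.9062
Iteration 2:
  u = (3 - (2)·0.6568 - (3)·0.9062) / (9) = -0.1147
  v = (10 - (-4)·-0.1147 - (-4)·0.9062) / (9) = 1.4629
  w = (7 - (2)·-0.1147 - (2)·1.4629) / (5) = 0.8607
Iteration 3:
  u = (3 - (2)·1.4629 - (3)·0.8607) / (9) = -0.2787
  v = (10 - (-4)·-0.2787 - (-4)·0.8607) / (9) = 1.3698
  w = (7 - (2)·-0.2787 - (2)·1.3698) / (5) = 0.9636

(-0.2787, 1.3698, 0.9636)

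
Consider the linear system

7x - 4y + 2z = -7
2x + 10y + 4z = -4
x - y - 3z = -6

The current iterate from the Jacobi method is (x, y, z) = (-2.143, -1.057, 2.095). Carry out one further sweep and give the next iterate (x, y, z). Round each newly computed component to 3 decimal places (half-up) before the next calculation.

One sweep:
  x = (-7 - (-4)·-1.057 - (2)·2.095) / (7) = -2.203
  y = (-4 - (2)·-2.143 - (4)·2.095) / (10) = -0.809
  z = (-6 - (1)·-2.143 - (-1)·-1.057) / (-3) = 1.638

(-2.203, -0.809, 1.638)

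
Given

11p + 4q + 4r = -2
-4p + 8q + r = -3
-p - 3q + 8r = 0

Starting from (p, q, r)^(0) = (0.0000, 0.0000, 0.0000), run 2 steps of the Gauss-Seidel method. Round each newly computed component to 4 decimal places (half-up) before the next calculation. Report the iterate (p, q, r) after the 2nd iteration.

Iteration 1:
  p = (-2 - (4)·0.0000 - (4)·0.0000) / (11) = -0.1818
  q = (-3 - (-4)·-0.1818 - (1)·0.0000) / (8) = -0.4659
  r = (0 - (-1)·-0.1818 - (-3)·-0.4659) / (8) = -0.1974
Iteration 2:
  p = (-2 - (4)·-0.4659 - (4)·-0.1974) / (11) = 0.0594
  q = (-3 - (-4)·0.0594 - (1)·-0.1974) / (8) = -0.3206
  r = (0 - (-1)·0.0594 - (-3)·-0.3206) / (8) = -0.1128

(0.0594, -0.3206, -0.1128)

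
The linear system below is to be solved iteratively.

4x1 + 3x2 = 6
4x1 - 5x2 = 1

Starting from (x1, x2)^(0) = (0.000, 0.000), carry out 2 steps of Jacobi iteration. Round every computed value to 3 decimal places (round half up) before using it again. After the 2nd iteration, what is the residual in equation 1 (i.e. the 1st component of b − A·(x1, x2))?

Iteration 1:
  x1 = (6 - (3)·0.000) / (4) = 1.500
  x2 = (1 - (4)·0.000) / (-5) = -0.200
Iteration 2:
  x1 = (6 - (3)·-0.200) / (4) = 1.650
  x2 = (1 - (4)·1.500) / (-5) = 1.000
Residual b − A·x = (-3.600, -0.600)

-3.600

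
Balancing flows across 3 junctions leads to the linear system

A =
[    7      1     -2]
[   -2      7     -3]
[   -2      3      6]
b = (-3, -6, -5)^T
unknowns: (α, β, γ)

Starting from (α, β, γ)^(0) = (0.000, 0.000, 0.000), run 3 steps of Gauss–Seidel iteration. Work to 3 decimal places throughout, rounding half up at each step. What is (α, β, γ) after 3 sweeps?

(-0.368, -1.126, -0.393)

Iteration 1:
  α = (-3 - (1)·0.000 - (-2)·0.000) / (7) = -0.429
  β = (-6 - (-2)·-0.429 - (-3)·0.000) / (7) = -0.980
  γ = (-5 - (-2)·-0.429 - (3)·-0.980) / (6) = -0.486
Iteration 2:
  α = (-3 - (1)·-0.980 - (-2)·-0.486) / (7) = -0.427
  β = (-6 - (-2)·-0.427 - (-3)·-0.486) / (7) = -1.187
  γ = (-5 - (-2)·-0.427 - (3)·-1.187) / (6) = -0.382
Iteration 3:
  α = (-3 - (1)·-1.187 - (-2)·-0.382) / (7) = -0.368
  β = (-6 - (-2)·-0.368 - (-3)·-0.382) / (7) = -1.126
  γ = (-5 - (-2)·-0.368 - (3)·-1.126) / (6) = -0.393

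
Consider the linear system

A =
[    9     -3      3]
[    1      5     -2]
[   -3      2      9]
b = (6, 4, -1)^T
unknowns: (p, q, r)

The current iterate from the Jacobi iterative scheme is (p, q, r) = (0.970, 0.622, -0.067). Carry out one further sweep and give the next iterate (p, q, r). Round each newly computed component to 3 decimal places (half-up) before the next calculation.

(0.896, 0.579, 0.074)

One sweep:
  p = (6 - (-3)·0.622 - (3)·-0.067) / (9) = 0.896
  q = (4 - (1)·0.970 - (-2)·-0.067) / (5) = 0.579
  r = (-1 - (-3)·0.970 - (2)·0.622) / (9) = 0.074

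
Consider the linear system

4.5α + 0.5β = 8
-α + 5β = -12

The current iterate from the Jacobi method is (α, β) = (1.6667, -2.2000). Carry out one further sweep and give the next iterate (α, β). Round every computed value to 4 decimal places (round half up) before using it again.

(2.0222, -2.0667)

One sweep:
  α = (8 - (0.5)·-2.2000) / (4.5) = 2.0222
  β = (-12 - (-1)·1.6667) / (5) = -2.0667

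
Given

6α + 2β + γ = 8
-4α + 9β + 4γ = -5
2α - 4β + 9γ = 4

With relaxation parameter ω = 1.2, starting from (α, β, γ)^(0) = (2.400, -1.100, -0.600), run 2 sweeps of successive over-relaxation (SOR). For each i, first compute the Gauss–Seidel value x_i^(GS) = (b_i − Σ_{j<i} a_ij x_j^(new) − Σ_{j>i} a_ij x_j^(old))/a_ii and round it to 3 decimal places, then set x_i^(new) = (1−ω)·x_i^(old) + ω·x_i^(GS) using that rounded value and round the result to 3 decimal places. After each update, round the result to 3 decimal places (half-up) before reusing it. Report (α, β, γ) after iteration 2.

(0.833, -0.705, -0.188)

Iteration 1:
  α: GS value = (8 - (2)·-1.100 - (1)·-0.600) / (6) = 1.800;  α ← (1−ω)·2.400 + ω·1.800 = 1.680
  β: GS value = (-5 - (-4)·1.680 - (4)·-0.600) / (9) = 0.458;  β ← (1−ω)·-1.100 + ω·0.458 = 0.770
  γ: GS value = (4 - (2)·1.680 - (-4)·0.770) / (9) = 0.413;  γ ← (1−ω)·-0.600 + ω·0.413 = 0.616
Iteration 2:
  α: GS value = (8 - (2)·0.770 - (1)·0.616) / (6) = 0.974;  α ← (1−ω)·1.680 + ω·0.974 = 0.833
  β: GS value = (-5 - (-4)·0.833 - (4)·0.616) / (9) = -0.459;  β ← (1−ω)·0.770 + ω·-0.459 = -0.705
  γ: GS value = (4 - (2)·0.833 - (-4)·-0.705) / (9) = -0.054;  γ ← (1−ω)·0.616 + ω·-0.054 = -0.188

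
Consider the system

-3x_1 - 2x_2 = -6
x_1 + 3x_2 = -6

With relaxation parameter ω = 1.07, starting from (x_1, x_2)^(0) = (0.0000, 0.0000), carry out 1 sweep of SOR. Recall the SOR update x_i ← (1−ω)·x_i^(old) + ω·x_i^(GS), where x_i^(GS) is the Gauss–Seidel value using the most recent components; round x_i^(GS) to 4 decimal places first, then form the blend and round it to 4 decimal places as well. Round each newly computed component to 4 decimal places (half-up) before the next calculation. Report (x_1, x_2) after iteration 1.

(2.1400, -2.9032)

Iteration 1:
  x_1: GS value = (-6 - (-2)·0.0000) / (-3) = 2.0000;  x_1 ← (1−ω)·0.0000 + ω·2.0000 = 2.1400
  x_2: GS value = (-6 - (1)·2.1400) / (3) = -2.7133;  x_2 ← (1−ω)·0.0000 + ω·-2.7133 = -2.9032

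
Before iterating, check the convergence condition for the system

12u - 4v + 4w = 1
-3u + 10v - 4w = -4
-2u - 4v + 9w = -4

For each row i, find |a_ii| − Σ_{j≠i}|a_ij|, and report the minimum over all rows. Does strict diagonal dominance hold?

row 1: |12| − (4+4) = 4
row 2: |10| − (3+4) = 3
row 3: |9| − (2+4) = 3
minimum over rows = 3 → strictly diagonally dominant (convergence guaranteed)

3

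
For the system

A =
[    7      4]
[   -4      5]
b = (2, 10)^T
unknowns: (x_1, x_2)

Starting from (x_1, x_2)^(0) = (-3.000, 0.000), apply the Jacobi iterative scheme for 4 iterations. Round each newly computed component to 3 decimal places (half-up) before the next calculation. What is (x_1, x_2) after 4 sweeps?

Iteration 1:
  x_1 = (2 - (4)·0.000) / (7) = 0.286
  x_2 = (10 - (-4)·-3.000) / (5) = -0.400
Iteration 2:
  x_1 = (2 - (4)·-0.400) / (7) = 0.514
  x_2 = (10 - (-4)·0.286) / (5) = 2.229
Iteration 3:
  x_1 = (2 - (4)·2.229) / (7) = -0.988
  x_2 = (10 - (-4)·0.514) / (5) = 2.411
Iteration 4:
  x_1 = (2 - (4)·2.411) / (7) = -1.092
  x_2 = (10 - (-4)·-0.988) / (5) = 1.210

(-1.092, 1.210)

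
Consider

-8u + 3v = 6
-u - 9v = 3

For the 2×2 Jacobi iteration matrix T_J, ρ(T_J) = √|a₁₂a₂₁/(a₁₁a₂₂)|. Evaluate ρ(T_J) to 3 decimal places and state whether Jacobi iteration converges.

a₁₂a₂₁/(a₁₁a₂₂) = (3)·(-1) / ((-8)·(-9)) = -0.041667
ρ = √|-0.041667| = √0.041667 = 0.204
ρ < 1, so Jacobi converges

0.204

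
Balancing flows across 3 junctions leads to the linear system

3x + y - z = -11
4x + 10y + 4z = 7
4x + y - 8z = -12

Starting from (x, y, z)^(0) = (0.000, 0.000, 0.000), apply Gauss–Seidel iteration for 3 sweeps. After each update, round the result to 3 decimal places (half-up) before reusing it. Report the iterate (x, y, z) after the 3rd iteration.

(-4.628, 2.709, -0.475)

Iteration 1:
  x = (-11 - (1)·0.000 - (-1)·0.000) / (3) = -3.667
  y = (7 - (4)·-3.667 - (4)·0.000) / (10) = 2.167
  z = (-12 - (4)·-3.667 - (1)·2.167) / (-8) = -0.063
Iteration 2:
  x = (-11 - (1)·2.167 - (-1)·-0.063) / (3) = -4.410
  y = (7 - (4)·-4.410 - (4)·-0.063) / (10) = 2.489
  z = (-12 - (4)·-4.410 - (1)·2.489) / (-8) = -0.394
Iteration 3:
  x = (-11 - (1)·2.489 - (-1)·-0.394) / (3) = -4.628
  y = (7 - (4)·-4.628 - (4)·-0.394) / (10) = 2.709
  z = (-12 - (4)·-4.628 - (1)·2.709) / (-8) = -0.475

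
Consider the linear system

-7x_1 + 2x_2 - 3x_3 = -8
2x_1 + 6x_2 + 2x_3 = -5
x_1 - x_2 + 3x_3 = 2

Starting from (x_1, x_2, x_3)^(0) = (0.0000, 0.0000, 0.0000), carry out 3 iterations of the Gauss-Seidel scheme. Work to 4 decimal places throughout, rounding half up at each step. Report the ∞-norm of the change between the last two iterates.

0.0407

Iteration 1:
  x_1 = (-8 - (2)·0.0000 - (-3)·0.0000) / (-7) = 1.1429
  x_2 = (-5 - (2)·1.1429 - (2)·0.0000) / (6) = -1.2143
  x_3 = (2 - (1)·1.1429 - (-1)·-1.2143) / (3) = -0.1191
Iteration 2:
  x_1 = (-8 - (2)·-1.2143 - (-3)·-0.1191) / (-7) = 0.8470
  x_2 = (-5 - (2)·0.8470 - (2)·-0.1191) / (6) = -1.0760
  x_3 = (2 - (1)·0.8470 - (-1)·-1.0760) / (3) = 0.0257
Iteration 3:
  x_1 = (-8 - (2)·-1.0760 - (-3)·0.0257) / (-7) = 0.8244
  x_2 = (-5 - (2)·0.8244 - (2)·0.0257) / (6) = -1.1167
  x_3 = (2 - (1)·0.8244 - (-1)·-1.1167) / (3) = 0.0196
Change: (-0.0226, -0.0407, -0.0061) → max |·| = 0.0407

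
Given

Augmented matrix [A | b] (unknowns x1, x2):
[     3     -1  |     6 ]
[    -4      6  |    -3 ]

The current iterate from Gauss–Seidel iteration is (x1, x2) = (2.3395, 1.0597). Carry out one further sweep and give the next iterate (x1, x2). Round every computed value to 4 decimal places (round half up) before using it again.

One sweep:
  x1 = (6 - (-1)·1.0597) / (3) = 2.3532
  x2 = (-3 - (-4)·2.3532) / (6) = 1.0688

(2.3532, 1.0688)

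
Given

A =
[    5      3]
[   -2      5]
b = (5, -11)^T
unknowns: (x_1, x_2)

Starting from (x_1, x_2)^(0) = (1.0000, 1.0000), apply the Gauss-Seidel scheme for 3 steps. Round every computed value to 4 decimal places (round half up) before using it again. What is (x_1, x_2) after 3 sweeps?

(1.7862, -1.4855)

Iteration 1:
  x_1 = (5 - (3)·1.0000) / (5) = 0.4000
  x_2 = (-11 - (-2)·0.4000) / (5) = -2.0400
Iteration 2:
  x_1 = (5 - (3)·-2.0400) / (5) = 2.2240
  x_2 = (-11 - (-2)·2.2240) / (5) = -1.3104
Iteration 3:
  x_1 = (5 - (3)·-1.3104) / (5) = 1.7862
  x_2 = (-11 - (-2)·1.7862) / (5) = -1.4855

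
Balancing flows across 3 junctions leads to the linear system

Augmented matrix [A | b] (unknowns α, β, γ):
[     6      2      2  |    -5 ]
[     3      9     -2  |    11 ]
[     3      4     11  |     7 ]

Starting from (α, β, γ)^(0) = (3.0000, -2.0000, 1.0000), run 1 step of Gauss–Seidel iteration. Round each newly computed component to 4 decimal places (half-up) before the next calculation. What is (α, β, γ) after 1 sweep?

Iteration 1:
  α = (-5 - (2)·-2.0000 - (2)·1.0000) / (6) = -0.5000
  β = (11 - (3)·-0.5000 - (-2)·1.0000) / (9) = 1.6111
  γ = (7 - (3)·-0.5000 - (4)·1.6111) / (11) = 0.1869

(-0.5000, 1.6111, 0.1869)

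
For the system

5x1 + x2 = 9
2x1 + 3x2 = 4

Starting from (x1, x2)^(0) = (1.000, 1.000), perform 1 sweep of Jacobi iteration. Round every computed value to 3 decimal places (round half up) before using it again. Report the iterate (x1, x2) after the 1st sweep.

(1.600, 0.667)

Iteration 1:
  x1 = (9 - (1)·1.000) / (5) = 1.600
  x2 = (4 - (2)·1.000) / (3) = 0.667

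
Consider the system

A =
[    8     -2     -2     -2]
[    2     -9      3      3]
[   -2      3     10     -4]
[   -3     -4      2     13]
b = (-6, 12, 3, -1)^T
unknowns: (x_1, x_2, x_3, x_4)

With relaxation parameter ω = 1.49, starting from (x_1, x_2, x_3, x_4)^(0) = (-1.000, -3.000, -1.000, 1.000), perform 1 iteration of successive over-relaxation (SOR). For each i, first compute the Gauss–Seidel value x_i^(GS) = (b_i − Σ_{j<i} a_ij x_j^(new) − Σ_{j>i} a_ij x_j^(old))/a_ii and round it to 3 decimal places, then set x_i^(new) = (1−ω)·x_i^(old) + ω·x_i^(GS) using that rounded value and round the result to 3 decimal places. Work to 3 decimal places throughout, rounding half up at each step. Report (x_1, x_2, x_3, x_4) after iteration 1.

(-1.745, -1.094, 1.502, -2.050)

Iteration 1:
  x_1: GS value = (-6 - (-2)·-3.000 - (-2)·-1.000 - (-2)·1.000) / (8) = -1.500;  x_1 ← (1−ω)·-1.000 + ω·-1.500 = -1.745
  x_2: GS value = (12 - (2)·-1.745 - (3)·-1.000 - (3)·1.000) / (-9) = -1.721;  x_2 ← (1−ω)·-3.000 + ω·-1.721 = -1.094
  x_3: GS value = (3 - (-2)·-1.745 - (3)·-1.094 - (-4)·1.000) / (10) = 0.679;  x_3 ← (1−ω)·-1.000 + ω·0.679 = 1.502
  x_4: GS value = (-1 - (-3)·-1.745 - (-4)·-1.094 - (2)·1.502) / (13) = -1.047;  x_4 ← (1−ω)·1.000 + ω·-1.047 = -2.050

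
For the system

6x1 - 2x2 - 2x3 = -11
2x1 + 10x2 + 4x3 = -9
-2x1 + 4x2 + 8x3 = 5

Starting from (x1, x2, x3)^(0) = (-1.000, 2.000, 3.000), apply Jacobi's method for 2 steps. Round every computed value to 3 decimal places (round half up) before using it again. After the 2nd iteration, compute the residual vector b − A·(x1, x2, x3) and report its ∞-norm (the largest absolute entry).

10.146

Iteration 1:
  x1 = (-11 - (-2)·2.000 - (-2)·3.000) / (6) = -0.167
  x2 = (-9 - (2)·-1.000 - (4)·3.000) / (10) = -1.900
  x3 = (5 - (-2)·-1.000 - (4)·2.000) / (8) = -0.625
Iteration 2:
  x1 = (-11 - (-2)·-1.900 - (-2)·-0.625) / (6) = -2.675
  x2 = (-9 - (2)·-0.167 - (4)·-0.625) / (10) = -0.617
  x3 = (5 - (-2)·-0.167 - (4)·-1.900) / (8) = 1.533
Residual b − A·x = (6.882, -3.612, -10.146); ∞-norm = 10.146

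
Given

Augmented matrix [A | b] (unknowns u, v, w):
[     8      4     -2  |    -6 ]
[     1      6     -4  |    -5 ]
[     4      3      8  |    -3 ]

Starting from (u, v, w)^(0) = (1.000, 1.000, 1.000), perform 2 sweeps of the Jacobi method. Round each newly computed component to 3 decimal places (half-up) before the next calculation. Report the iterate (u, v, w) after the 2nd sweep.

Iteration 1:
  u = (-6 - (4)·1.000 - (-2)·1.000) / (8) = -1.000
  v = (-5 - (1)·1.000 - (-4)·1.000) / (6) = -0.333
  w = (-3 - (4)·1.000 - (3)·1.000) / (8) = -1.250
Iteration 2:
  u = (-6 - (4)·-0.333 - (-2)·-1.250) / (8) = -0.896
  v = (-5 - (1)·-1.000 - (-4)·-1.250) / (6) = -1.500
  w = (-3 - (4)·-1.000 - (3)·-0.333) / (8) = 0.250

(-0.896, -1.500, 0.250)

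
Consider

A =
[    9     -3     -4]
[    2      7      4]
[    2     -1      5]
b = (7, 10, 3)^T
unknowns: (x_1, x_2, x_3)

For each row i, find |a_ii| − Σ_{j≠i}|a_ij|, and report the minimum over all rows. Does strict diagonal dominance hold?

row 1: |9| − (3+4) = 2
row 2: |7| − (2+4) = 1
row 3: |5| − (2+1) = 2
minimum over rows = 1 → strictly diagonally dominant (convergence guaranteed)

1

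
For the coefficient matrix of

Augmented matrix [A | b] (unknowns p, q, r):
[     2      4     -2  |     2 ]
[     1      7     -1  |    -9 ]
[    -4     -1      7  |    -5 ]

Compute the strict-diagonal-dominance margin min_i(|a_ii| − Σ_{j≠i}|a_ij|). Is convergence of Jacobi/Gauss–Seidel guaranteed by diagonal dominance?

row 1: |2| − (4+2) = -4
row 2: |7| − (1+1) = 5
row 3: |7| − (4+1) = 2
minimum over rows = -4 → not strictly diagonally dominant

-4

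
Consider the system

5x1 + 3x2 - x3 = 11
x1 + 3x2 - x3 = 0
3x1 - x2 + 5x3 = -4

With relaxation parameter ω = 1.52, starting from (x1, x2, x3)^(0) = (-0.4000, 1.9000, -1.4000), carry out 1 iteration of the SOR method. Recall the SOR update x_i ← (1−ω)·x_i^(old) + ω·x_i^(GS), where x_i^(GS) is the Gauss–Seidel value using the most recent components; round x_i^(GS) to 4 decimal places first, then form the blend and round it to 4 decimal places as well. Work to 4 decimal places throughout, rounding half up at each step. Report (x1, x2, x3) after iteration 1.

Iteration 1:
  x1: GS value = (11 - (3)·1.9000 - (-1)·-1.4000) / (5) = 0.7800;  x1 ← (1−ω)·-0.4000 + ω·0.7800 = 1.3936
  x2: GS value = (0 - (1)·1.3936 - (-1)·-1.4000) / (3) = -0.9312;  x2 ← (1−ω)·1.9000 + ω·-0.9312 = -2.4034
  x3: GS value = (-4 - (3)·1.3936 - (-1)·-2.4034) / (5) = -2.1168;  x3 ← (1−ω)·-1.4000 + ω·-2.1168 = -2.4895

(1.3936, -2.4034, -2.4895)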